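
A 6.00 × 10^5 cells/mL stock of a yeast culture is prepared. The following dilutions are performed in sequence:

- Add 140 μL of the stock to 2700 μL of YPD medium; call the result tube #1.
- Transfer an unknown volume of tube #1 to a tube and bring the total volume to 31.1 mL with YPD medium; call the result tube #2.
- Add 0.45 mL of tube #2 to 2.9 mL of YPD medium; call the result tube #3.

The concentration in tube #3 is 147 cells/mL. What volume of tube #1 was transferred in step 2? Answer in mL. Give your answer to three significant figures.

Step 1: 140 μL + 2700 μL = 2840 μL total → factor 2840/140 = 20.286
Step 2: v brought to 31.1 mL → factor = 31.1 mL/v
Step 3: 0.45 mL + 2.9 mL = 3.35 mL total → factor 3.35/0.45 = 7.4444
Product of known-step factors = 151.02
Overall factor = 6.00 × 10^5 cells/mL / (147 cells/mL) = 4081.6
Step-2 factor = 4081.6 / 151.02 = 27.028
v = 31.1 mL / 27.028 = 1.15 mL

1.15 mL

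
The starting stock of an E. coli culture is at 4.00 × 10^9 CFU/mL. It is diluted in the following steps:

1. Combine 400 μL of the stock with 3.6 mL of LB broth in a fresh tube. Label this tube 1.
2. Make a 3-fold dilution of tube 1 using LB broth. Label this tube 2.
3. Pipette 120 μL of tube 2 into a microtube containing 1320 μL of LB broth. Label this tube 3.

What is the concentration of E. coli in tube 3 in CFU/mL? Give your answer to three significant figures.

Step 1: 400 μL + 3.6 mL = 4000 μL total → factor 4000/400 = 10
Step 2: 3-fold → factor 3
Step 3: 120 μL + 1320 μL = 1440 μL total → factor 1440/120 = 12
Overall dilution factor = 10 × 3 × 12 = 360
Final = 4.00 × 10^9 CFU/mL / 360 = 1.11 × 10^7 CFU/mL

1.11 × 10^7 CFU/mL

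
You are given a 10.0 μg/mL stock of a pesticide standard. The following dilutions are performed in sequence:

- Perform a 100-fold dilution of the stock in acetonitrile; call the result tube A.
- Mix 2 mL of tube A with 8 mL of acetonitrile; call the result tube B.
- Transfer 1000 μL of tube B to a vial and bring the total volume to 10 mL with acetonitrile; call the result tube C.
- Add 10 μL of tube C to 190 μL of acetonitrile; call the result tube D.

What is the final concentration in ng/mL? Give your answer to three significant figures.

Step 1: 100-fold → factor 100
Step 2: 2 mL + 8 mL = 10 mL total → factor 10/2 = 5
Step 3: 1000 μL brought to 10 mL → factor 10000/1000 = 10
Step 4: 10 μL + 190 μL = 200 μL total → factor 200/10 = 20
Overall dilution factor = 100 × 5 × 10 × 20 = 1 × 10^5
Final = 10.0 μg/mL / 1 × 10^5 = 0.0001000 μg/mL = 0.100 ng/mL

0.100 ng/mL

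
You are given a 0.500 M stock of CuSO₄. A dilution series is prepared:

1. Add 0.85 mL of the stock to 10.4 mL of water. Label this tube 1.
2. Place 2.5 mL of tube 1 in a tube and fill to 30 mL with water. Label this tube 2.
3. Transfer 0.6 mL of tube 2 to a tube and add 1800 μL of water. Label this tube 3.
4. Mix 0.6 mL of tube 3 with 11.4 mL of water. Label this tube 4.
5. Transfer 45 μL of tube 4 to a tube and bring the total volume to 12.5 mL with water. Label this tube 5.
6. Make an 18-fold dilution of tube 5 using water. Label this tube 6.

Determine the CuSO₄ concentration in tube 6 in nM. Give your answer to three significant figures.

Step 1: 0.85 mL + 10.4 mL = 11.25 mL total → factor 11.25/0.85 = 13.235
Step 2: 2.5 mL brought to 30 mL → factor 30/2.5 = 12
Step 3: 0.6 mL + 1800 μL = 2.4 mL total → factor 2.4/0.6 = 4
Step 4: 0.6 mL + 11.4 mL = 12 mL total → factor 12/0.6 = 20
Step 5: 45 μL brought to 12.5 mL → factor 12500/45 = 277.78
Step 6: 18-fold → factor 18
Overall dilution factor = 13.235 × 12 × 4 × 20 × 277.78 × 18 = 6.3529 × 10^7
Final = 0.500 M / 6.3529 × 10^7 = 7.870 × 10^-9 M = 7.87 nM

7.87 nM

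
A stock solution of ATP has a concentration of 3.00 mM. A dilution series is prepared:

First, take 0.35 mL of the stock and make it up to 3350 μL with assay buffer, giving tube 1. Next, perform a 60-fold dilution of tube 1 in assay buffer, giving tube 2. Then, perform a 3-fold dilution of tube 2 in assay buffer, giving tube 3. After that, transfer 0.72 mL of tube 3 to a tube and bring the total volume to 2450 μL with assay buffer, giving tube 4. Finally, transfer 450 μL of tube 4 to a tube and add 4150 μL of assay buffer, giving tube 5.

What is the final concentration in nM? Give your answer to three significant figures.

Step 1: 0.35 mL brought to 3350 μL → factor 3.35/0.35 = 9.5714
Step 2: 60-fold → factor 60
Step 3: 3-fold → factor 3
Step 4: 0.72 mL brought to 2450 μL → factor 2.45/0.72 = 3.4028
Step 5: 450 μL + 4150 μL = 4600 μL total → factor 4600/450 = 10.222
Overall dilution factor = 9.5714 × 60 × 3 × 3.4028 × 10.222 = 59928
Final = 3.00 mM / 59928 = 5.006 × 10^-5 mM = 50.1 nM

50.1 nM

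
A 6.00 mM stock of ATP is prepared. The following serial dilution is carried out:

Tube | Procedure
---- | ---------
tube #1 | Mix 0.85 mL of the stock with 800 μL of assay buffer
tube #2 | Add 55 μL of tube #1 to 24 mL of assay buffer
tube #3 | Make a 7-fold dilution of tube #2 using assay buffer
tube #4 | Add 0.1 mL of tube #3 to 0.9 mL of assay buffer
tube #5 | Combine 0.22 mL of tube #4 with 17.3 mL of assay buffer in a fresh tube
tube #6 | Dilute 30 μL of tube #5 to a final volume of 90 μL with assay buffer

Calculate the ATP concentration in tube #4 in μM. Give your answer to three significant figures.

0.101 μM

Step 1: 0.85 mL + 800 μL = 1.65 mL total → factor 1.65/0.85 = 1.9412
Step 2: 55 μL + 24 mL = 24055 μL total → factor 24055/55 = 437.36
Step 3: 7-fold → factor 7
Step 4: 0.1 mL + 0.9 mL = 1 mL total → factor 1/0.1 = 10
Dilution factor through tube #4 = 1.9412 × 437.36 × 7 × 10 = 59430
[tube #4] = 6.00 mM / 59430 = 0.0001010 mM = 0.101 μM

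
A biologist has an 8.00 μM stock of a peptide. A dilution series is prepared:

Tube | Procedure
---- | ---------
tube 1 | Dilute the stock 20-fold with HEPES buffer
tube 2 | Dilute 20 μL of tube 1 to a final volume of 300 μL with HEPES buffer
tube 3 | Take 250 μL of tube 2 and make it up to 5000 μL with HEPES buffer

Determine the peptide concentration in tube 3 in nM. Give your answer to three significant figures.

1.33 nM

Step 1: 20-fold → factor 20
Step 2: 20 μL brought to 300 μL → factor 300/20 = 15
Step 3: 250 μL brought to 5000 μL → factor 5000/250 = 20
Overall dilution factor = 20 × 15 × 20 = 6000
Final = 8.00 μM / 6000 = 0.001333 μM = 1.33 nM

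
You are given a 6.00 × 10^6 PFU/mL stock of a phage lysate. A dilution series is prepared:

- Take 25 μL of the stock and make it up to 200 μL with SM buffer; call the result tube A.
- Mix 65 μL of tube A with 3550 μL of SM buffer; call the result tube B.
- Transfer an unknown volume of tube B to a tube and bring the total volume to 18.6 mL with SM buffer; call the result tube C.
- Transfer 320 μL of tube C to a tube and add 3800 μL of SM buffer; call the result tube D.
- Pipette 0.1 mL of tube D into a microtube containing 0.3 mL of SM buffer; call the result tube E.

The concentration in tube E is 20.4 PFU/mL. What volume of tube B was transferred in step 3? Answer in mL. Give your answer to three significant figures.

1.45 mL

Step 1: 25 μL brought to 200 μL → factor 200/25 = 8
Step 2: 65 μL + 3550 μL = 3615 μL total → factor 3615/65 = 55.615
Step 3: v brought to 18.6 mL → factor = 18.6 mL/v
Step 4: 320 μL + 3800 μL = 4120 μL total → factor 4120/320 = 12.875
Step 5: 0.1 mL + 0.3 mL = 0.4 mL total → factor 0.4/0.1 = 4
Product of known-step factors = 22914
Overall factor = 6.00 × 10^6 PFU/mL / (20.4 PFU/mL) = 2.9412 × 10^5
Step-3 factor = 2.9412 × 10^5 / 22914 = 12.836
v = 18.6 mL / 12.836 = 1.45 mL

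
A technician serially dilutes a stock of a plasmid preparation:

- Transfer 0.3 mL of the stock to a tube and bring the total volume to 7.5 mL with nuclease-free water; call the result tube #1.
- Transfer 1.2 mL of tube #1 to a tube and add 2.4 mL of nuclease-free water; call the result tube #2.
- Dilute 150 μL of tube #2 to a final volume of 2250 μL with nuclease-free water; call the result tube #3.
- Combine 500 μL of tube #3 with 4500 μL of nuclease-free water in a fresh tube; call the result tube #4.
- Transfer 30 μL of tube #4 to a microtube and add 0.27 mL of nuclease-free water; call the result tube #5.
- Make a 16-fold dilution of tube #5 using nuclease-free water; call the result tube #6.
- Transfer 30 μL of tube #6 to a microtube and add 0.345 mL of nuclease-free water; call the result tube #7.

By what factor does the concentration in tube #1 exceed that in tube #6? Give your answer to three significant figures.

7.20 × 10^4

Step 1: 0.3 mL brought to 7.5 mL → factor 7.5/0.3 = 25
Step 2: 1.2 mL + 2.4 mL = 3.6 mL total → factor 3.6/1.2 = 3
Step 3: 150 μL brought to 2250 μL → factor 2250/150 = 15
Step 4: 500 μL + 4500 μL = 5000 μL total → factor 5000/500 = 10
Step 5: 30 μL + 0.27 mL = 300 μL total → factor 300/30 = 10
Step 6: 16-fold → factor 16
Dilution factor to tube #1 = 25; to tube #6 = 1.8 × 10^6
[tube #1]/[tube #6] = (factor to tube #6)/(factor to tube #1) = 1.8 × 10^6/25 = 7.20 × 10^4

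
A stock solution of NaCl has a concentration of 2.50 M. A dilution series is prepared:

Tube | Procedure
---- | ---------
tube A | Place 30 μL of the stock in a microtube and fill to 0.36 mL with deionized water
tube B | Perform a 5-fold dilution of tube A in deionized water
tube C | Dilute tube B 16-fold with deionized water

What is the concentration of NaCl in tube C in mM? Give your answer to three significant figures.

2.60 mM

Step 1: 30 μL brought to 0.36 mL → factor 360/30 = 12
Step 2: 5-fold → factor 5
Step 3: 16-fold → factor 16
Overall dilution factor = 12 × 5 × 16 = 960
Final = 2.50 M / 960 = 0.002604 M = 2.60 mM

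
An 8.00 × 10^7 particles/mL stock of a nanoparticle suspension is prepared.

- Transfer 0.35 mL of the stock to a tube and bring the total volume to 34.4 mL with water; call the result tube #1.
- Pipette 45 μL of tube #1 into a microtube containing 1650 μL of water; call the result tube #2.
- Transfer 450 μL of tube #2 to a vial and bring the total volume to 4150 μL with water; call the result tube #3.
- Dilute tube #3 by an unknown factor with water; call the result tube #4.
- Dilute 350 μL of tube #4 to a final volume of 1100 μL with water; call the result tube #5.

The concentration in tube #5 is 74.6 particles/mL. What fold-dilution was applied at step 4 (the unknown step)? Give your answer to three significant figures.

9.99-fold

Step 1: 0.35 mL brought to 34.4 mL → factor 34.4/0.35 = 98.286
Step 2: 45 μL + 1650 μL = 1695 μL total → factor 1695/45 = 37.667
Step 3: 450 μL brought to 4150 μL → factor 4150/450 = 9.2222
Step 4: unknown factor x
Step 5: 350 μL brought to 1100 μL → factor 1100/350 = 3.1429
Product of known-step factors = 1.073 × 10^5
Overall factor = 8.00 × 10^7 particles/mL / (74.6 particles/mL) = 1.0724 × 10^6
x = 1.0724 × 10^6 / 1.073 × 10^5 = 9.99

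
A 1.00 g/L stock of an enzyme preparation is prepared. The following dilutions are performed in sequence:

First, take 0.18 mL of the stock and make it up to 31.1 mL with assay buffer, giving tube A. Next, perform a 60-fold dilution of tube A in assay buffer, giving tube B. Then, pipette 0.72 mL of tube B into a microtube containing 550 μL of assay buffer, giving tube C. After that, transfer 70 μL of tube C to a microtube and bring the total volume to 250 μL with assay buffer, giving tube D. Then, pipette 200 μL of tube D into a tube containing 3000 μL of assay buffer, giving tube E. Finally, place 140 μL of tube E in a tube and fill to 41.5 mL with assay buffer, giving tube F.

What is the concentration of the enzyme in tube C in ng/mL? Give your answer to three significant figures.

Step 1: 0.18 mL brought to 31.1 mL → factor 31.1/0.18 = 172.78
Step 2: 60-fold → factor 60
Step 3: 0.72 mL + 550 μL = 1.27 mL total → factor 1.27/0.72 = 1.7639
Dilution factor through tube C = 172.78 × 60 × 1.7639 = 18286
[tube C] = 1.00 g/L / 18286 = 5.469 × 10^-5 g/L = 54.7 ng/mL

54.7 ng/mL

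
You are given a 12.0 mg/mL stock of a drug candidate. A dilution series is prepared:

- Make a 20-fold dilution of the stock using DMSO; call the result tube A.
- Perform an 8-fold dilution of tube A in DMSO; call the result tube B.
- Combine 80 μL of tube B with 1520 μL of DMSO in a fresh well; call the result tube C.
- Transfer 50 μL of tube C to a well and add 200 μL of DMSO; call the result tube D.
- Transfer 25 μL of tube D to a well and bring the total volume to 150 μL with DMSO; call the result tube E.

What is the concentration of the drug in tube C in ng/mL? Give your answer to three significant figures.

Step 1: 20-fold → factor 20
Step 2: 8-fold → factor 8
Step 3: 80 μL + 1520 μL = 1600 μL total → factor 1600/80 = 20
Dilution factor through tube C = 20 × 8 × 20 = 3200
[tube C] = 12.0 mg/mL / 3200 = 0.003750 mg/mL = 3.75 × 10^3 ng/mL

3.75 × 10^3 ng/mL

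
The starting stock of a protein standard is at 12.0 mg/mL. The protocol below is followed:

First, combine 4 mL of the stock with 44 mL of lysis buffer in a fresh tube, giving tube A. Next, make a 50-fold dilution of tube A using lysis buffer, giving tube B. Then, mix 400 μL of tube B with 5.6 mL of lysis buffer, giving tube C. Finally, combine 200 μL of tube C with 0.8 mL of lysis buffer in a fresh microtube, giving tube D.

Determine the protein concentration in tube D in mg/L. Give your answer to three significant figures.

0.267 mg/L

Step 1: 4 mL + 44 mL = 48 mL total → factor 48/4 = 12
Step 2: 50-fold → factor 50
Step 3: 400 μL + 5.6 mL = 6000 μL total → factor 6000/400 = 15
Step 4: 200 μL + 0.8 mL = 1000 μL total → factor 1000/200 = 5
Overall dilution factor = 12 × 50 × 15 × 5 = 45000
Final = 12.0 mg/mL / 45000 = 0.0002667 mg/mL = 0.267 mg/L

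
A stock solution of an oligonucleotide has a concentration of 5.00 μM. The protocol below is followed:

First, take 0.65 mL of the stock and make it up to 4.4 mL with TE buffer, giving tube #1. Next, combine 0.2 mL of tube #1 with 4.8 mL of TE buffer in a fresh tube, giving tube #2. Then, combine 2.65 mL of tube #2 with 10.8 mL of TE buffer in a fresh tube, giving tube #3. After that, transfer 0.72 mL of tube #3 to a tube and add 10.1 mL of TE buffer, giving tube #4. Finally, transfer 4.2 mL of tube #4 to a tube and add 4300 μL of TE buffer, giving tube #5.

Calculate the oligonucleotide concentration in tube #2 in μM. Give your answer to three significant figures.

0.0295 μM

Step 1: 0.65 mL brought to 4.4 mL → factor 4.4/0.65 = 6.7692
Step 2: 0.2 mL + 4.8 mL = 5 mL total → factor 5/0.2 = 25
Dilution factor through tube #2 = 6.7692 × 25 = 169.23
[tube #2] = 5.00 μM / 169.23 = 0.0295 μM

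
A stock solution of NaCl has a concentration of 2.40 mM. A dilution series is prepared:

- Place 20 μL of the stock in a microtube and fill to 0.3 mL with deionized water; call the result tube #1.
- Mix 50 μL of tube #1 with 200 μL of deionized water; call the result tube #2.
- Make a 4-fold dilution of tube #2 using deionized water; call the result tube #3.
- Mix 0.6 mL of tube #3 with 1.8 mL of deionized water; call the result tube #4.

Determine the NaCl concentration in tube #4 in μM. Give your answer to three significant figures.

Step 1: 20 μL brought to 0.3 mL → factor 300/20 = 15
Step 2: 50 μL + 200 μL = 250 μL total → factor 250/50 = 5
Step 3: 4-fold → factor 4
Step 4: 0.6 mL + 1.8 mL = 2.4 mL total → factor 2.4/0.6 = 4
Overall dilution factor = 15 × 5 × 4 × 4 = 1200
Final = 2.40 mM / 1200 = 0.002000 mM = 2.00 μM

2.00 μM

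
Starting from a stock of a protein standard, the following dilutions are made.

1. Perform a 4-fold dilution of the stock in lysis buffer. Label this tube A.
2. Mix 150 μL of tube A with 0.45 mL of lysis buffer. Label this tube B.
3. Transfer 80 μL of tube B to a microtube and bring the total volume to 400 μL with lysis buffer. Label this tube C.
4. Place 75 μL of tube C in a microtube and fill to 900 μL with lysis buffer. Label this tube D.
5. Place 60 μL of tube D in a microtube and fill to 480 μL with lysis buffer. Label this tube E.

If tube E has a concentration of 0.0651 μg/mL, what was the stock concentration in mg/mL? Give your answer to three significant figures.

Step 1: 4-fold → factor 4
Step 2: 150 μL + 0.45 mL = 600 μL total → factor 600/150 = 4
Step 3: 80 μL brought to 400 μL → factor 400/80 = 5
Step 4: 75 μL brought to 900 μL → factor 900/75 = 12
Step 5: 60 μL brought to 480 μL → factor 480/60 = 8
Overall dilution factor = 4 × 4 × 5 × 12 × 8 = 7680
Stock = 0.0651 μg/mL × 7680 = 500.0 μg/mL = 0.500 mg/mL

0.500 mg/mL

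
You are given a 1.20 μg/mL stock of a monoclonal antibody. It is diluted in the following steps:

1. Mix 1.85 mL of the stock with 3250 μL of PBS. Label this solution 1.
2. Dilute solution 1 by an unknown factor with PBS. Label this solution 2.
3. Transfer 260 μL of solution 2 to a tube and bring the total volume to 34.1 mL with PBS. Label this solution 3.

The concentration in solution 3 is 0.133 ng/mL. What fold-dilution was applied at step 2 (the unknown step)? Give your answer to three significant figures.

Step 1: 1.85 mL + 3250 μL = 5.1 mL total → factor 5.1/1.85 = 2.7568
Step 2: unknown factor x
Step 3: 260 μL brought to 34.1 mL → factor 34100/260 = 131.15
Product of known-step factors = 361.56
Overall factor = 1.20 μg/mL / (0.133 ng/mL) = 9022.6
x = 9022.6 / 361.56 = 25.0

25.0-fold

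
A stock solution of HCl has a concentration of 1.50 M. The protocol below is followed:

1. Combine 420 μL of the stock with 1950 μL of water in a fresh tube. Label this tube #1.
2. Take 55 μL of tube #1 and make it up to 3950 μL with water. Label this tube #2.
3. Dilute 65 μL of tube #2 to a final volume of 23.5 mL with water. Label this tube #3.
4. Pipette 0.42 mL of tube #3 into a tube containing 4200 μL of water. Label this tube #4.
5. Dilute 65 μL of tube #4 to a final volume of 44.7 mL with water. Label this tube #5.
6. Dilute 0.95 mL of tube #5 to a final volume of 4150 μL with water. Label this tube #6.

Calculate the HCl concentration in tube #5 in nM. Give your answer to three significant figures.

1.35 nM

Step 1: 420 μL + 1950 μL = 2370 μL total → factor 2370/420 = 5.6429
Step 2: 55 μL brought to 3950 μL → factor 3950/55 = 71.818
Step 3: 65 μL brought to 23.5 mL → factor 23500/65 = 361.54
Step 4: 0.42 mL + 4200 μL = 4.62 mL total → factor 4.62/0.42 = 11
Step 5: 65 μL brought to 44.7 mL → factor 44700/65 = 687.69
Dilution factor through tube #5 = 5.6429 × 71.818 × 361.54 × 11 × 687.69 = 1.1083 × 10^9
[tube #5] = 1.50 M / 1.1083 × 10^9 = 1.353 × 10^-9 M = 1.35 nM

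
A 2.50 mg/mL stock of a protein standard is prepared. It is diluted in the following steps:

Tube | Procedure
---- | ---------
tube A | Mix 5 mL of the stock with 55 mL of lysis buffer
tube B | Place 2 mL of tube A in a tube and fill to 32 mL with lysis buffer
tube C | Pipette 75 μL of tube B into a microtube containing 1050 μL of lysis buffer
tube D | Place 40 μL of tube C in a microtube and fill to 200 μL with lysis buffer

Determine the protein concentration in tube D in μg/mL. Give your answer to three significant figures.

Step 1: 5 mL + 55 mL = 60 mL total → factor 60/5 = 12
Step 2: 2 mL brought to 32 mL → factor 32/2 = 16
Step 3: 75 μL + 1050 μL = 1125 μL total → factor 1125/75 = 15
Step 4: 40 μL brought to 200 μL → factor 200/40 = 5
Overall dilution factor = 12 × 16 × 15 × 5 = 14400
Final = 2.50 mg/mL / 14400 = 0.0001736 mg/mL = 0.174 μg/mL

0.174 μg/mL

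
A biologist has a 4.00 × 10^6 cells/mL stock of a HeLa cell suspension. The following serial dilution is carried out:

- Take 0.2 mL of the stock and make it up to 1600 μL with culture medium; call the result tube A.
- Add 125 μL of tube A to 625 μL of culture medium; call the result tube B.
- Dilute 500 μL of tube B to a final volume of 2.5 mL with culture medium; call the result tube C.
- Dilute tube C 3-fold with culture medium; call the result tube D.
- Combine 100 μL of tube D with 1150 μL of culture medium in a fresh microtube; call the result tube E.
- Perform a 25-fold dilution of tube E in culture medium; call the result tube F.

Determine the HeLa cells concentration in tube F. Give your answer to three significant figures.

17.8 cells/mL

Step 1: 0.2 mL brought to 1600 μL → factor 1.6/0.2 = 8
Step 2: 125 μL + 625 μL = 750 μL total → factor 750/125 = 6
Step 3: 500 μL brought to 2.5 mL → factor 2500/500 = 5
Step 4: 3-fold → factor 3
Step 5: 100 μL + 1150 μL = 1250 μL total → factor 1250/100 = 12.5
Step 6: 25-fold → factor 25
Overall dilution factor = 8 × 6 × 5 × 3 × 12.5 × 25 = 2.25 × 10^5
Final = 4.00 × 10^6 cells/mL / 2.25 × 10^5 = 17.8 cells/mL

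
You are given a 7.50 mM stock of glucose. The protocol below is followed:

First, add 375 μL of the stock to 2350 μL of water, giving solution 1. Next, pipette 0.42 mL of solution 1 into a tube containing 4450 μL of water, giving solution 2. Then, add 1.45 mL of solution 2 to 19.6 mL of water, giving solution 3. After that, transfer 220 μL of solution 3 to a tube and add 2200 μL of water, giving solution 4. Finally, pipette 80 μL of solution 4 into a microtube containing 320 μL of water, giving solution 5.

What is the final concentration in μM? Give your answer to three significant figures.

Step 1: 375 μL + 2350 μL = 2725 μL total → factor 2725/375 = 7.2667
Step 2: 0.42 mL + 4450 μL = 4.87 mL total → factor 4.87/0.42 = 11.595
Step 3: 1.45 mL + 19.6 mL = 21.05 mL total → factor 21.05/1.45 = 14.517
Step 4: 220 μL + 2200 μL = 2420 μL total → factor 2420/220 = 11
Step 5: 80 μL + 320 μL = 400 μL total → factor 400/80 = 5
Overall dilution factor = 7.2667 × 11.595 × 14.517 × 11 × 5 = 67276
Final = 7.50 mM / 67276 = 0.0001115 mM = 0.111 μM

0.111 μM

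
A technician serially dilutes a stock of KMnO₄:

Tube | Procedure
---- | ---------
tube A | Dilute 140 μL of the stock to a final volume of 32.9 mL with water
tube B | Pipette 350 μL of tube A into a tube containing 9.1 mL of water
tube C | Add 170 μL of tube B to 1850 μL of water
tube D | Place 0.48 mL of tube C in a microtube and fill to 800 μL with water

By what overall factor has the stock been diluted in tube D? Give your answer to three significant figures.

1.26 × 10^5

Step 1: 140 μL brought to 32.9 mL → factor 32900/140 = 235
Step 2: 350 μL + 9.1 mL = 9450 μL total → factor 9450/350 = 27
Step 3: 170 μL + 1850 μL = 2020 μL total → factor 2020/170 = 11.882
Step 4: 0.48 mL brought to 800 μL → factor 0.8/0.48 = 1.6667
Overall dilution factor = 235 × 27 × 11.882 × 1.6667 = 1.2566 × 10^5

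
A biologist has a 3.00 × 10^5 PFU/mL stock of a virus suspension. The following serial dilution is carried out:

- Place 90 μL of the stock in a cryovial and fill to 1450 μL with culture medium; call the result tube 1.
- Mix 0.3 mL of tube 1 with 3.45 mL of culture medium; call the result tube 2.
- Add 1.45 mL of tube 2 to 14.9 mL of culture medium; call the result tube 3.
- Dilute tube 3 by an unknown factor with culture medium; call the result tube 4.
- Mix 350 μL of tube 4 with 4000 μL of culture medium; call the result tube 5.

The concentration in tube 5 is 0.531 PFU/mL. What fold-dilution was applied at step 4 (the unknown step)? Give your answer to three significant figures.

20.0-fold

Step 1: 90 μL brought to 1450 μL → factor 1450/90 = 16.111
Step 2: 0.3 mL + 3.45 mL = 3.75 mL total → factor 3.75/0.3 = 12.5
Step 3: 1.45 mL + 14.9 mL = 16.35 mL total → factor 16.35/1.45 = 11.276
Step 4: unknown factor x
Step 5: 350 μL + 4000 μL = 4350 μL total → factor 4350/350 = 12.429
Product of known-step factors = 28223
Overall factor = 3.00 × 10^5 PFU/mL / (0.531 PFU/mL) = 5.6497 × 10^5
x = 5.6497 × 10^5 / 28223 = 20.0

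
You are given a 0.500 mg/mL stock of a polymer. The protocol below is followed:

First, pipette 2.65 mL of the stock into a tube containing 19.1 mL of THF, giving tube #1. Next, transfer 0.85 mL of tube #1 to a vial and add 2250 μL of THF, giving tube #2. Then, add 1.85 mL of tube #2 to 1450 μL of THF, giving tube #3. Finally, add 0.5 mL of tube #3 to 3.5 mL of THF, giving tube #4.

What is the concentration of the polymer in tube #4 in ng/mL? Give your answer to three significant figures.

1.17 × 10^3 ng/mL

Step 1: 2.65 mL + 19.1 mL = 21.75 mL total → factor 21.75/2.65 = 8.2075
Step 2: 0.85 mL + 2250 μL = 3.1 mL total → factor 3.1/0.85 = 3.6471
Step 3: 1.85 mL + 1450 μL = 3.3 mL total → factor 3.3/1.85 = 1.7838
Step 4: 0.5 mL + 3.5 mL = 4 mL total → factor 4/0.5 = 8
Overall dilution factor = 8.2075 × 3.6471 × 1.7838 × 8 = 427.16
Final = 0.500 mg/mL / 427.16 = 0.001171 mg/mL = 1.17 × 10^3 ng/mL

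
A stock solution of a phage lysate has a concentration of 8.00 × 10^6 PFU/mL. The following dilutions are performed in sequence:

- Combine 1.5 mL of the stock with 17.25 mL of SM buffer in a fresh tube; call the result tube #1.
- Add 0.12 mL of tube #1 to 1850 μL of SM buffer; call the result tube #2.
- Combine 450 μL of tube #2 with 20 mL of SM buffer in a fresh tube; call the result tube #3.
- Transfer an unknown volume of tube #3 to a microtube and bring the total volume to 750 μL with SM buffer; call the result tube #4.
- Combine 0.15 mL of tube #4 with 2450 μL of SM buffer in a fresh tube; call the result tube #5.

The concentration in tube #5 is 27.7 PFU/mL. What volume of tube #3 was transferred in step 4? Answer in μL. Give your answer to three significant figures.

420 μL

Step 1: 1.5 mL + 17.25 mL = 18.75 mL total → factor 18.75/1.5 = 12.5
Step 2: 0.12 mL + 1850 μL = 1.97 mL total → factor 1.97/0.12 = 16.417
Step 3: 450 μL + 20 mL = 20450 μL total → factor 20450/450 = 45.444
Step 4: v brought to 750 μL → factor = 750 μL/v
Step 5: 0.15 mL + 2450 μL = 2.6 mL total → factor 2.6/0.15 = 17.333
Product of known-step factors = 1.6164 × 10^5
Overall factor = 8.00 × 10^6 PFU/mL / (27.7 PFU/mL) = 2.8881 × 10^5
Step-4 factor = 2.8881 × 10^5 / 1.6164 × 10^5 = 1.7867
v = 750 μL / 1.7867 = 420 μL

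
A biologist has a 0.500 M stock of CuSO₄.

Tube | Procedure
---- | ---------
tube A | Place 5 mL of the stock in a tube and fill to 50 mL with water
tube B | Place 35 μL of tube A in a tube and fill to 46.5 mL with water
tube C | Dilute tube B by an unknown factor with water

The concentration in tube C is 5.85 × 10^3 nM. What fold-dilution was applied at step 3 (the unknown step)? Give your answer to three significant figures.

Step 1: 5 mL brought to 50 mL → factor 50/5 = 10
Step 2: 35 μL brought to 46.5 mL → factor 46500/35 = 1328.6
Step 3: unknown factor x
Product of known-step factors = 13286
Overall factor = 0.500 M / (5.85 × 10^3 nM) = 85470
x = 85470 / 13286 = 6.43

6.43-fold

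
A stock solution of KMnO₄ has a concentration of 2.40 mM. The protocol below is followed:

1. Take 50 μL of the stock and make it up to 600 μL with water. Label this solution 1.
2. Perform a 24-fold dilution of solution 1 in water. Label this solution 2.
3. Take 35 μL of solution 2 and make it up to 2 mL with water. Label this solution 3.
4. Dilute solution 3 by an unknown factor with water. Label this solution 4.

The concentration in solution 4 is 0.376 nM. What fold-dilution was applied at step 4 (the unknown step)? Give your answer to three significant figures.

Step 1: 50 μL brought to 600 μL → factor 600/50 = 12
Step 2: 24-fold → factor 24
Step 3: 35 μL brought to 2 mL → factor 2000/35 = 57.143
Step 4: unknown factor x
Product of known-step factors = 16457
Overall factor = 2.40 mM / (0.376 nM) = 6.383 × 10^6
x = 6.383 × 10^6 / 16457 = 388

388-fold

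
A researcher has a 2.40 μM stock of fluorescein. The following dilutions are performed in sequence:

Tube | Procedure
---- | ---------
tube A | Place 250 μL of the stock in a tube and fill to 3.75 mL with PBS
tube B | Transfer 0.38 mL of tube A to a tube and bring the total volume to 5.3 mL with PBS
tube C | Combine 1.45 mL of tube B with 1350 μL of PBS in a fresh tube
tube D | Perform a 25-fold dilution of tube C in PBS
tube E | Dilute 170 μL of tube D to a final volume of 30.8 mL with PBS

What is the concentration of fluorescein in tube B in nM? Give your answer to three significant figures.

11.5 nM

Step 1: 250 μL brought to 3.75 mL → factor 3750/250 = 15
Step 2: 0.38 mL brought to 5.3 mL → factor 5.3/0.38 = 13.947
Dilution factor through tube B = 15 × 13.947 = 209.21
[tube B] = 2.40 μM / 209.21 = 0.01147 μM = 11.5 nM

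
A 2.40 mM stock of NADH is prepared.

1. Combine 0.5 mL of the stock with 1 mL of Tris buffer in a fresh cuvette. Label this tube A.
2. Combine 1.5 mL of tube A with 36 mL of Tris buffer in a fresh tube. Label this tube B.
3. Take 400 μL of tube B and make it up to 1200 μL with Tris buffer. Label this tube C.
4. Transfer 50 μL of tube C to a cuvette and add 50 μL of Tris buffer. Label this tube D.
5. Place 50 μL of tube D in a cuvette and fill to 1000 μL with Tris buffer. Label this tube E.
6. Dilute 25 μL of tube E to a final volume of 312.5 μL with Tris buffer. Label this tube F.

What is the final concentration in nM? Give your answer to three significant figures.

21.3 nM

Step 1: 0.5 mL + 1 mL = 1.5 mL total → factor 1.5/0.5 = 3
Step 2: 1.5 mL + 36 mL = 37.5 mL total → factor 37.5/1.5 = 25
Step 3: 400 μL brought to 1200 μL → factor 1200/400 = 3
Step 4: 50 μL + 50 μL = 100 μL total → factor 100/50 = 2
Step 5: 50 μL brought to 1000 μL → factor 1000/50 = 20
Step 6: 25 μL brought to 312.5 μL → factor 312.5/25 = 12.5
Overall dilution factor = 3 × 25 × 3 × 2 × 20 × 12.5 = 1.125 × 10^5
Final = 2.40 mM / 1.125 × 10^5 = 2.133 × 10^-5 mM = 21.3 nM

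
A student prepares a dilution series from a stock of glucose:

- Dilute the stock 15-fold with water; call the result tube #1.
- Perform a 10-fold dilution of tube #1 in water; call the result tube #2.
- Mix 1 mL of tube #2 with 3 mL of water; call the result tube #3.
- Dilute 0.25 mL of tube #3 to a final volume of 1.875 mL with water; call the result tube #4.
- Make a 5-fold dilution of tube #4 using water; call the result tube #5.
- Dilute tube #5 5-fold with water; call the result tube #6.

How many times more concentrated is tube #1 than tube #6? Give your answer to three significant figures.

Step 1: 15-fold → factor 15
Step 2: 10-fold → factor 10
Step 3: 1 mL + 3 mL = 4 mL total → factor 4/1 = 4
Step 4: 0.25 mL brought to 1.875 mL → factor 1.875/0.25 = 7.5
Step 5: 5-fold → factor 5
Step 6: 5-fold → factor 5
Dilution factor to tube #1 = 15; to tube #6 = 1.125 × 10^5
[tube #1]/[tube #6] = (factor to tube #6)/(factor to tube #1) = 1.125 × 10^5/15 = 7.50 × 10^3

7.50 × 10^3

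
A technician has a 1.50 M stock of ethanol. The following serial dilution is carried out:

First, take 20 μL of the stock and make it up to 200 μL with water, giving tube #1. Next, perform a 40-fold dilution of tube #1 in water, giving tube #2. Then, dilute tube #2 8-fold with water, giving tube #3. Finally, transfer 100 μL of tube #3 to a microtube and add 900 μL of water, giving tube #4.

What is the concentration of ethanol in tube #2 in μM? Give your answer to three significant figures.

Step 1: 20 μL brought to 200 μL → factor 200/20 = 10
Step 2: 40-fold → factor 40
Dilution factor through tube #2 = 10 × 40 = 400
[tube #2] = 1.50 M / 400 = 0.003750 M = 3.75 × 10^3 μM

3.75 × 10^3 μM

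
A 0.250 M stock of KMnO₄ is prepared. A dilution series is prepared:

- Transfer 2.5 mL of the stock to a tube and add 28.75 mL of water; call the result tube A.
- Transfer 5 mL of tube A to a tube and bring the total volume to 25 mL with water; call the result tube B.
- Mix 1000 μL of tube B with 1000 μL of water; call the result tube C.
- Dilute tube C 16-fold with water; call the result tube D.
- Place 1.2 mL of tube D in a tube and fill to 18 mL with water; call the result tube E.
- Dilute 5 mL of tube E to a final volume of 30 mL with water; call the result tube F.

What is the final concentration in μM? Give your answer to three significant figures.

1.39 μM

Step 1: 2.5 mL + 28.75 mL = 31.25 mL total → factor 31.25/2.5 = 12.5
Step 2: 5 mL brought to 25 mL → factor 25/5 = 5
Step 3: 1000 μL + 1000 μL = 2000 μL total → factor 2000/1000 = 2
Step 4: 16-fold → factor 16
Step 5: 1.2 mL brought to 18 mL → factor 18/1.2 = 15
Step 6: 5 mL brought to 30 mL → factor 30/5 = 6
Overall dilution factor = 12.5 × 5 × 2 × 16 × 15 × 6 = 1.8 × 10^5
Final = 0.250 M / 1.8 × 10^5 = 1.389 × 10^-6 M = 1.39 μM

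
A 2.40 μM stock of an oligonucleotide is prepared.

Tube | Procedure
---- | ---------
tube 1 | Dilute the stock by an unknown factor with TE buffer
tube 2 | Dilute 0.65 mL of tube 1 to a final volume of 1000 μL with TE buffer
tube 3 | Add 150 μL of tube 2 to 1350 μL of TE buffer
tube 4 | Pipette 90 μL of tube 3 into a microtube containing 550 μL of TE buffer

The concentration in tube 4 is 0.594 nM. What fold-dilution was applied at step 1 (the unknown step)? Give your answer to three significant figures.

36.9-fold

Step 1: unknown factor x
Step 2: 0.65 mL brought to 1000 μL → factor 1/0.65 = 1.5385
Step 3: 150 μL + 1350 μL = 1500 μL total → factor 1500/150 = 10
Step 4: 90 μL + 550 μL = 640 μL total → factor 640/90 = 7.1111
Product of known-step factors = 109.4
Overall factor = 2.40 μM / (0.594 nM) = 4040.4
x = 4040.4 / 109.4 = 36.9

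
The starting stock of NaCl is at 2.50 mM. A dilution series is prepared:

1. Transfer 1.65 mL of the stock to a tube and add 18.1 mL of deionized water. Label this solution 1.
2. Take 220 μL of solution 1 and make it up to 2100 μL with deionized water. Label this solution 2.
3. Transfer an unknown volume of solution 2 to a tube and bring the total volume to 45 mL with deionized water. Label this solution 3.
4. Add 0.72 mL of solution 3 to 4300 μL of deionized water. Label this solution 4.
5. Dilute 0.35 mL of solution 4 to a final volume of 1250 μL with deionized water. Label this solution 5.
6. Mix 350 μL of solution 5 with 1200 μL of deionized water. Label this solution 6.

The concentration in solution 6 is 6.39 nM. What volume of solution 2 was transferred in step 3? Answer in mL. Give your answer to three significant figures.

1.45 mL

Step 1: 1.65 mL + 18.1 mL = 19.75 mL total → factor 19.75/1.65 = 11.97
Step 2: 220 μL brought to 2100 μL → factor 2100/220 = 9.5455
Step 3: v brought to 45 mL → factor = 45 mL/v
Step 4: 0.72 mL + 4300 μL = 5.02 mL total → factor 5.02/0.72 = 6.9722
Step 5: 0.35 mL brought to 1250 μL → factor 1.25/0.35 = 3.5714
Step 6: 350 μL + 1200 μL = 1550 μL total → factor 1550/350 = 4.4286
Product of known-step factors = 12600
Overall factor = 2.50 mM / (6.39 nM) = 3.9124 × 10^5
Step-3 factor = 3.9124 × 10^5 / 12600 = 31.051
v = 45 mL / 31.051 = 1.45 mL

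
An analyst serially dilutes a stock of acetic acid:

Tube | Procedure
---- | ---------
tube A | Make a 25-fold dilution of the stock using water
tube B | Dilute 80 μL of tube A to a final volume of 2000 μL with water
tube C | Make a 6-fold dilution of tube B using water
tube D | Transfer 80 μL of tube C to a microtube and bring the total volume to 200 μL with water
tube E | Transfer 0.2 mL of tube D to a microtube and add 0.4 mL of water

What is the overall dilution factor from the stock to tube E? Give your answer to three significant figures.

2.81 × 10^4

Step 1: 25-fold → factor 25
Step 2: 80 μL brought to 2000 μL → factor 2000/80 = 25
Step 3: 6-fold → factor 6
Step 4: 80 μL brought to 200 μL → factor 200/80 = 2.5
Step 5: 0.2 mL + 0.4 mL = 0.6 mL total → factor 0.6/0.2 = 3
Overall dilution factor = 25 × 25 × 6 × 2.5 × 3 = 28125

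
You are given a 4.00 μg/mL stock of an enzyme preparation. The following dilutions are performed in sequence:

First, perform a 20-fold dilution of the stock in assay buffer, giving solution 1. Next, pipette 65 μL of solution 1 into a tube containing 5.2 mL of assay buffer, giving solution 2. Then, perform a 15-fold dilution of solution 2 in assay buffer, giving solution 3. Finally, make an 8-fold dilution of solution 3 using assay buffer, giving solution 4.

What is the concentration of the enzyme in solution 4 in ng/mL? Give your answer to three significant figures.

Step 1: 20-fold → factor 20
Step 2: 65 μL + 5.2 mL = 5265 μL total → factor 5265/65 = 81
Step 3: 15-fold → factor 15
Step 4: 8-fold → factor 8
Dilution factor through solution 4 = 20 × 81 × 15 × 8 = 1.944 × 10^5
[solution 4] = 4.00 μg/mL / 1.944 × 10^5 = 2.058 × 10^-5 μg/mL = 0.0206 ng/mL

0.0206 ng/mL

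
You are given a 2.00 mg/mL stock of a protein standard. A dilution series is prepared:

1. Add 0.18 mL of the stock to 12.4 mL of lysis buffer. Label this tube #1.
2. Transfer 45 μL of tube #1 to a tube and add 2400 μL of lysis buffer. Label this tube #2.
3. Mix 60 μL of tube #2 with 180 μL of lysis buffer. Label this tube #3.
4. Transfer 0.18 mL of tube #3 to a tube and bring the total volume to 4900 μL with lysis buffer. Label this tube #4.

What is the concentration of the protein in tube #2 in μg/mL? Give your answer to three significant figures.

0.527 μg/mL

Step 1: 0.18 mL + 12.4 mL = 12.58 mL total → factor 12.58/0.18 = 69.889
Step 2: 45 μL + 2400 μL = 2445 μL total → factor 2445/45 = 54.333
Dilution factor through tube #2 = 69.889 × 54.333 = 3797.3
[tube #2] = 2.00 mg/mL / 3797.3 = 0.0005267 mg/mL = 0.527 μg/mL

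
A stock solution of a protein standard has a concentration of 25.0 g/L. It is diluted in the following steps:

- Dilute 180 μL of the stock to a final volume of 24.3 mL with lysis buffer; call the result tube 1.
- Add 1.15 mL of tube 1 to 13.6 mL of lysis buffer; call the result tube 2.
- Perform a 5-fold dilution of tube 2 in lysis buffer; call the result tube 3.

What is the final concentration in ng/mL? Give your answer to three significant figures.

2.89 × 10^3 ng/mL

Step 1: 180 μL brought to 24.3 mL → factor 24300/180 = 135
Step 2: 1.15 mL + 13.6 mL = 14.75 mL total → factor 14.75/1.15 = 12.826
Step 3: 5-fold → factor 5
Overall dilution factor = 135 × 12.826 × 5 = 8657.6
Final = 25.0 g/L / 8657.6 = 0.002888 g/L = 2.89 × 10^3 ng/mL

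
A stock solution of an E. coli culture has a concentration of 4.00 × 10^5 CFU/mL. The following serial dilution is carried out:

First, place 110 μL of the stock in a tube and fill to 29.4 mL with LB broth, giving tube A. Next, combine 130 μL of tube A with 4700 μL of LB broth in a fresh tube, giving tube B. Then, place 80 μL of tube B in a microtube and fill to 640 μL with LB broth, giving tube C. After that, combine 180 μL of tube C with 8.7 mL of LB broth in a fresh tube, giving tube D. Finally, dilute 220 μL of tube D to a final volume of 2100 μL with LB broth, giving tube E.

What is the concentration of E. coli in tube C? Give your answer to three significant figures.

5.04 CFU/mL

Step 1: 110 μL brought to 29.4 mL → factor 29400/110 = 267.27
Step 2: 130 μL + 4700 μL = 4830 μL total → factor 4830/130 = 37.154
Step 3: 80 μL brought to 640 μL → factor 640/80 = 8
Dilution factor through tube C = 267.27 × 37.154 × 8 = 79442
[tube C] = 4.00 × 10^5 CFU/mL / 79442 = 5.04 CFU/mL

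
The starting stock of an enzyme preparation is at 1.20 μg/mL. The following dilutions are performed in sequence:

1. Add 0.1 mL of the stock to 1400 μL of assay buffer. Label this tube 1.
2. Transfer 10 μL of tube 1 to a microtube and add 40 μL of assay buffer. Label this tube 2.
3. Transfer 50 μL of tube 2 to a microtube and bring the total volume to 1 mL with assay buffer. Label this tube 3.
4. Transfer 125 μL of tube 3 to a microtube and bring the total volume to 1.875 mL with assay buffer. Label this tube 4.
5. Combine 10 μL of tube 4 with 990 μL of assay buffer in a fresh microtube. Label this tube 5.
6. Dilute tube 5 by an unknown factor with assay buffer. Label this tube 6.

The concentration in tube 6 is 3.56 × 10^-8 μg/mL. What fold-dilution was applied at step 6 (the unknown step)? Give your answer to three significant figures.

Step 1: 0.1 mL + 1400 μL = 1.5 mL total → factor 1.5/0.1 = 15
Step 2: 10 μL + 40 μL = 50 μL total → factor 50/10 = 5
Step 3: 50 μL brought to 1 mL → factor 1000/50 = 20
Step 4: 125 μL brought to 1.875 mL → factor 1875/125 = 15
Step 5: 10 μL + 990 μL = 1000 μL total → factor 1000/10 = 100
Step 6: unknown factor x
Product of known-step factors = 2.25 × 10^6
Overall factor = 1.20 μg/mL / (3.56 × 10^-8 μg/mL) = 3.3708 × 10^7
x = 3.3708 × 10^7 / 2.25 × 10^6 = 15.0

15.0-fold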